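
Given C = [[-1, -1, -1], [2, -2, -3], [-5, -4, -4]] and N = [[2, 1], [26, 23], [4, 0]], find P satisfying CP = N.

C is on the left of P, so left-multiply by C⁻¹: P = C⁻¹N.
det C = -1, so C⁻¹ = [[4, 0, -1], [-23, 1, 5], [18, -1, -4]].
P = C⁻¹N = [[4, 0, -1], [-23, 1, 5], [18, -1, -4]] · [[2, 1], [26, 23], [4, 0]] = [[4, 4], [0, 0], [-6, -5]].

P = [[4, 4], [0, 0], [-6, -5]]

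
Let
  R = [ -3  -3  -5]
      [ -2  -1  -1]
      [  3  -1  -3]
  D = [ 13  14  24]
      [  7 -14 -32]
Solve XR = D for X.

Since R sits to the right of X, X = DR⁻¹.
det R = -4, so R⁻¹ = [[-1/2, 1, 1/2], [9/4, -6, -7/4], [-5/4, 3, 3/4]].
X = DR⁻¹ = [[13, 14, 24], [7, -14, -32]] · [[-1/2, 1, 1/2], [9/4, -6, -7/4], [-5/4, 3, 3/4]] = [[-5, 1, 0], [5, -5, 4]].

X = [[-5, 1, 0], [5, -5, 4]]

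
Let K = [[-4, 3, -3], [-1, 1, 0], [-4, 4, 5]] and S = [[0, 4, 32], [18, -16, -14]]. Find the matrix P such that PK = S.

P = [[-4, 0, 4], [-2, 6, -4]]

K is on the right of P, so right-multiply by K⁻¹: P = SK⁻¹.
K has determinant -5; K⁻¹ = [[-1, 27/5, -3/5], [-1, 32/5, -3/5], [0, -4/5, 1/5]].
P = SK⁻¹ = [[0, 4, 32], [18, -16, -14]] · [[-1, 27/5, -3/5], [-1, 32/5, -3/5], [0, -4/5, 1/5]] = [[-4, 0, 4], [-2, 6, -4]].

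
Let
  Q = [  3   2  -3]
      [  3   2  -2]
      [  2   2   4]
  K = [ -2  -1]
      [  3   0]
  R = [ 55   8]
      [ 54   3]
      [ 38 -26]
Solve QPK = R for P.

P = Q⁻¹RK⁻¹ (apply Q⁻¹ on the left and K⁻¹ on the right).
Q has determinant -2; Q⁻¹ = [[-6, 7, -1], [8, -9, 3/2], [-1, 1, 0]].
det K = 3; the adjugate gives K⁻¹ = [[0, 1/3], [-1, -2/3]].
Q⁻¹R = [[10, -1], [11, -2], [-1, -5]].
P = (Q⁻¹R)K⁻¹ = [[1, 4], [2, 5], [5, 3]].

P = [[1, 4], [2, 5], [5, 3]]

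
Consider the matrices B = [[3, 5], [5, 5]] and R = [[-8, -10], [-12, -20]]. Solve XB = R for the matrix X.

B is on the right of X, so right-multiply by B⁻¹: X = RB⁻¹.
det B = -10, so B⁻¹ = [[-1/2, 1/2], [1/2, -3/10]].
X = RB⁻¹ = [[-8, -10], [-12, -20]] · [[-1/2, 1/2], [1/2, -3/10]] = [[-1, -1], [-4, 0]].

X = [[-1, -1], [-4, 0]]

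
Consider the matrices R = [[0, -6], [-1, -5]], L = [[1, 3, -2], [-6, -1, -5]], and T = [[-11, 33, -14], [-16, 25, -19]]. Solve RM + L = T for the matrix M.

RM = T − L = [[-12, 30, -12], [-10, 26, -14]].
Since R multiplies M on the left, M = R⁻¹(T − L).
R has determinant -6; R⁻¹ = [[5/6, -1], [-1/6, 0]].
M = R⁻¹(T − L) = [[0, -1, 4], [2, -5, 2]].

M = [[0, -1, 4], [2, -5, 2]]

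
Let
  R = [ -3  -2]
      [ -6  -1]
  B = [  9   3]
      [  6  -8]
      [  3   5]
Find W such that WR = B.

W = [[-1, -1], [6, -4], [-3, 1]]

Since R sits to the right of W, W = BR⁻¹.
R has determinant -9; R⁻¹ = [[1/9, -2/9], [-2/3, 1/3]].
W = BR⁻¹ = [[9, 3], [6, -8], [3, 5]] · [[1/9, -2/9], [-2/3, 1/3]] = [[-1, -1], [6, -4], [-3, 1]].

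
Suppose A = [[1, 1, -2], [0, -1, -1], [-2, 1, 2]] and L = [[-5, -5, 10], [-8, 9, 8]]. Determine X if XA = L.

Since A sits to the right of X, X = LA⁻¹.
det A = 5; the adjugate gives A⁻¹ = [[-1/5, -4/5, -3/5], [2/5, -2/5, 1/5], [-2/5, -3/5, -1/5]].
X = LA⁻¹ = [[-5, -5, 10], [-8, 9, 8]] · [[-1/5, -4/5, -3/5], [2/5, -2/5, 1/5], [-2/5, -3/5, -1/5]] = [[-5, 0, 0], [2, -2, 5]].

X = [[-5, 0, 0], [2, -2, 5]]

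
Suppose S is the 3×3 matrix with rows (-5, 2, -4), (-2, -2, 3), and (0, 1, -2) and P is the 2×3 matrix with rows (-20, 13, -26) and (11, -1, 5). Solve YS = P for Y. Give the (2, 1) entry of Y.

-1

S is on the right of Y, so right-multiply by S⁻¹: Y = PS⁻¹.
S has determinant -5; S⁻¹ = [[-1/5, 0, 2/5], [4/5, -2, -23/5], [2/5, -1, -14/5]].
Y = PS⁻¹ = [[-20, 13, -26], [11, -1, 5]] · [[-1/5, 0, 2/5], [4/5, -2, -23/5], [2/5, -1, -14/5]] = [[4, 0, 5], [-1, -3, -5]].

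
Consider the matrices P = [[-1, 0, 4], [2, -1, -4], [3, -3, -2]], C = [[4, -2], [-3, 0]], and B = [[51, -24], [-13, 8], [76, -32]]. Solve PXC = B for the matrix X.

X = P⁻¹BC⁻¹ (apply P⁻¹ on the left and C⁻¹ on the right).
det P = -2, so P⁻¹ = [[5, 6, -2], [4, 5, -2], [3/2, 3/2, -1/2]].
C has determinant -6; C⁻¹ = [[0, -1/3], [-1/2, -2/3]].
P⁻¹B = [[25, -8], [-13, 8], [19, -8]].
X = (P⁻¹B)C⁻¹ = [[4, -3], [-4, -1], [4, -1]].

X = [[4, -3], [-4, -1], [4, -1]]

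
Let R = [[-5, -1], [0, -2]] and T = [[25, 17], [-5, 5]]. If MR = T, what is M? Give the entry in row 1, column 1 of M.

R is on the right of M, so right-multiply by R⁻¹: M = TR⁻¹.
det R = 10, so R⁻¹ = [[-1/5, 1/10], [0, -1/2]].
M = TR⁻¹ = [[25, 17], [-5, 5]] · [[-1/5, 1/10], [0, -1/2]] = [[-5, -6], [1, -3]].

-5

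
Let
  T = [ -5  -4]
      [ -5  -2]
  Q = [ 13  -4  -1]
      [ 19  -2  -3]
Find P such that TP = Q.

Left-multiplying both sides by T⁻¹ gives P = T⁻¹Q.
T has determinant -10; T⁻¹ = [[1/5, -2/5], [-1/2, 1/2]].
P = T⁻¹Q = [[1/5, -2/5], [-1/2, 1/2]] · [[13, -4, -1], [19, -2, -3]] = [[-5, 0, 1], [3, 1, -1]].

P = [[-5, 0, 1], [3, 1, -1]]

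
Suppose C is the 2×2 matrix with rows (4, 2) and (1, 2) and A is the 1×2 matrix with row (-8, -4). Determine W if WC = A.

W = [[-2, 0]]

C is on the right of W, so right-multiply by C⁻¹: W = AC⁻¹.
det C = 6, so C⁻¹ = [[1/3, -1/3], [-1/6, 2/3]].
W = AC⁻¹ = [[-8, -4]] · [[1/3, -1/3], [-1/6, 2/3]] = [[-2, 0]].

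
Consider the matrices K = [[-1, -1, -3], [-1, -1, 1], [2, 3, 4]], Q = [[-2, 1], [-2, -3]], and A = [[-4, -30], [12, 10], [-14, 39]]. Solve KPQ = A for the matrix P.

P = K⁻¹AQ⁻¹ (apply K⁻¹ on the left and Q⁻¹ on the right).
K has determinant 4; K⁻¹ = [[-7/4, -5/4, -1], [3/2, 1/2, 1], [-1/4, 1/4, 0]].
det Q = 8, so Q⁻¹ = [[-3/8, -1/8], [1/4, -1/4]].
K⁻¹A = [[6, 1], [-14, -1], [4, 10]].
P = (K⁻¹A)Q⁻¹ = [[-2, -1], [5, 2], [1, -3]].

P = [[-2, -1], [5, 2], [1, -3]]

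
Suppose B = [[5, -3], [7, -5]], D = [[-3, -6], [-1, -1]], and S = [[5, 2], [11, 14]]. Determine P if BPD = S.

P = B⁻¹SD⁻¹ (apply B⁻¹ on the left and D⁻¹ on the right).
B has determinant -4; B⁻¹ = [[5/4, -3/4], [7/4, -5/4]].
D has determinant -3; D⁻¹ = [[1/3, -2], [-1/3, 1]].
B⁻¹S = [[-2, -8], [-5, -14]].
P = (B⁻¹S)D⁻¹ = [[2, -4], [3, -4]].

P = [[2, -4], [3, -4]]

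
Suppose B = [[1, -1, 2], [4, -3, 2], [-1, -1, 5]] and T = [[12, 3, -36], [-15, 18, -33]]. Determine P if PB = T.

P = [[-6, 3, -6], [-6, -3, -3]]

Since B sits to the right of P, P = TB⁻¹.
B has determinant -5; B⁻¹ = [[13/5, -3/5, -4/5], [22/5, -7/5, -6/5], [7/5, -2/5, -1/5]].
P = TB⁻¹ = [[12, 3, -36], [-15, 18, -33]] · [[13/5, -3/5, -4/5], [22/5, -7/5, -6/5], [7/5, -2/5, -1/5]] = [[-6, 3, -6], [-6, -3, -3]].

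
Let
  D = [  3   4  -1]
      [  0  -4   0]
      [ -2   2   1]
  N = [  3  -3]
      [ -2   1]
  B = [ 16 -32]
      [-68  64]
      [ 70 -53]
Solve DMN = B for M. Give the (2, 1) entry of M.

M = D⁻¹BN⁻¹ (apply D⁻¹ on the left and N⁻¹ on the right).
det D = -4; the adjugate gives D⁻¹ = [[1, 3/2, 1], [0, -1/4, 0], [2, 7/2, 3]].
N has determinant -3; N⁻¹ = [[-1/3, -1], [-2/3, -1]].
D⁻¹B = [[-16, 11], [17, -16], [4, 1]].
M = (D⁻¹B)N⁻¹ = [[-2, 5], [5, -1], [-2, -5]].

5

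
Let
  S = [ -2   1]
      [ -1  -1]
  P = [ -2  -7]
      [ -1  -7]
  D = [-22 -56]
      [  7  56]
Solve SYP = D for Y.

Y = S⁻¹DP⁻¹ (apply S⁻¹ on the left and P⁻¹ on the right).
det S = 3; the adjugate gives S⁻¹ = [[-1/3, -1/3], [1/3, -2/3]].
P has determinant 7; P⁻¹ = [[-1, 1], [1/7, -2/7]].
S⁻¹D = [[5, 0], [-12, -56]].
Y = (S⁻¹D)P⁻¹ = [[-5, 5], [4, 4]].

Y = [[-5, 5], [4, 4]]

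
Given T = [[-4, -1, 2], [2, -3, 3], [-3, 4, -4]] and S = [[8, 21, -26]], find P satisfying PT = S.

Right-multiplying both sides by T⁻¹ gives P = ST⁻¹.
det T = -1, so T⁻¹ = [[0, -4, -3], [1, -22, -16], [1, -19, -14]].
P = ST⁻¹ = [[8, 21, -26]] · [[0, -4, -3], [1, -22, -16], [1, -19, -14]] = [[-5, 0, 4]].

P = [[-5, 0, 4]]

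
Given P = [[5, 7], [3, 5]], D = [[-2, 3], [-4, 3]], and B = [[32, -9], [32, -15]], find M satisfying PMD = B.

M = [[2, 3], [0, -4]]

M = P⁻¹BD⁻¹ (apply P⁻¹ on the left and D⁻¹ on the right).
P has determinant 4; P⁻¹ = [[5/4, -7/4], [-3/4, 5/4]].
det D = 6; the adjugate gives D⁻¹ = [[1/2, -1/2], [2/3, -1/3]].
P⁻¹B = [[-16, 15], [16, -12]].
M = (P⁻¹B)D⁻¹ = [[2, 3], [0, -4]].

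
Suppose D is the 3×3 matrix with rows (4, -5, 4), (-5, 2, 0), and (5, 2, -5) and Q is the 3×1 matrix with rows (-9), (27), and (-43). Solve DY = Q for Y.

Since D multiplies Y on the left, Y = D⁻¹Q.
D has determinant 5; D⁻¹ = [[-2, -17/5, -8/5], [-5, -8, -4], [-4, -33/5, -17/5]].
Y = D⁻¹Q = [[-2, -17/5, -8/5], [-5, -8, -4], [-4, -33/5, -17/5]] · [[-9], [27], [-43]] = [[-5], [1], [4]].

Y = [[-5], [1], [4]]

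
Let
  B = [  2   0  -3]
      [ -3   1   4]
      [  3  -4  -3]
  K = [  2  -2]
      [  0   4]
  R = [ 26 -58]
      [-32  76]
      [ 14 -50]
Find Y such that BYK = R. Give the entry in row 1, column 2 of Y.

Isolating Y: multiply by B⁻¹ from the left and K⁻¹ from the right, so Y = B⁻¹RK⁻¹.
B has determinant -1; B⁻¹ = [[-13, -12, -3], [-3, -3, -1], [-9, -8, -2]].
K has determinant 8; K⁻¹ = [[1/2, 1/4], [0, 1/4]].
B⁻¹R = [[4, -8], [4, -4], [-6, 14]].
Y = (B⁻¹R)K⁻¹ = [[2, -1], [2, 0], [-3, 2]].

-1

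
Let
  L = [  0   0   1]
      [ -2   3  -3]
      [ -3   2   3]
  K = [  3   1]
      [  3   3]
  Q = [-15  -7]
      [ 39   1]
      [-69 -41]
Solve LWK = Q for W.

W = [[4, 0], [5, -3], [-4, -1]]

W = L⁻¹QK⁻¹ (apply L⁻¹ on the left and K⁻¹ on the right).
det L = 5; the adjugate gives L⁻¹ = [[3, 2/5, -3/5], [3, 3/5, -2/5], [1, 0, 0]].
det K = 6, so K⁻¹ = [[1/2, -1/6], [-1/2, 1/2]].
L⁻¹Q = [[12, 4], [6, -4], [-15, -7]].
W = (L⁻¹Q)K⁻¹ = [[4, 0], [5, -3], [-4, -1]].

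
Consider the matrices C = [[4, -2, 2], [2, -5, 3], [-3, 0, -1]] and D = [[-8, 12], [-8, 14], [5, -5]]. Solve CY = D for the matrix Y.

Y = [[-1, 3], [0, -4], [-2, -4]]

Left-multiplying both sides by C⁻¹ gives Y = C⁻¹D.
det C = 4; the adjugate gives C⁻¹ = [[5/4, -1/2, 1], [-7/4, 1/2, -2], [-15/4, 3/2, -4]].
Y = C⁻¹D = [[5/4, -1/2, 1], [-7/4, 1/2, -2], [-15/4, 3/2, -4]] · [[-8, 12], [-8, 14], [5, -5]] = [[-1, 3], [0, -4], [-2, -4]].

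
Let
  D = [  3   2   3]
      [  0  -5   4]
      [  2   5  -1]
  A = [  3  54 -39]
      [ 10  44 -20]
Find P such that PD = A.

Right-multiplying both sides by D⁻¹ gives P = AD⁻¹.
D has determinant 1; D⁻¹ = [[-15, 17, 23], [8, -9, -12], [10, -11, -15]].
P = AD⁻¹ = [[3, 54, -39], [10, 44, -20]] · [[-15, 17, 23], [8, -9, -12], [10, -11, -15]] = [[-3, -6, 6], [2, -6, 2]].

P = [[-3, -6, 6], [2, -6, 2]]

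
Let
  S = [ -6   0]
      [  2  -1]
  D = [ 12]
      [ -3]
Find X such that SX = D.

Since S multiplies X on the left, X = S⁻¹D.
S has determinant 6; S⁻¹ = [[-1/6, 0], [-1/3, -1]].
X = S⁻¹D = [[-1/6, 0], [-1/3, -1]] · [[12], [-3]] = [[-2], [-1]].

X = [[-2], [-1]]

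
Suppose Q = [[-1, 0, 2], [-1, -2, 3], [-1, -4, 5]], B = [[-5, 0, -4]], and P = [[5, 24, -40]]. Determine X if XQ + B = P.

X = [[-2, -4, -4]]

XQ = P − B = [[10, 24, -36]].
Right-multiplying both sides by Q⁻¹ gives X = (P − B)Q⁻¹.
Q has determinant 2; Q⁻¹ = [[1, -4, 2], [1, -3/2, 1/2], [1, -2, 1]].
X = (P − B)Q⁻¹ = [[-2, -4, -4]].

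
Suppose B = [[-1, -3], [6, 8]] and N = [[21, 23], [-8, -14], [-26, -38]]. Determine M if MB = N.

M = [[3, 4], [2, -1], [2, -4]]

Since B sits to the right of M, M = NB⁻¹.
B has determinant 10; B⁻¹ = [[4/5, 3/10], [-3/5, -1/10]].
M = NB⁻¹ = [[21, 23], [-8, -14], [-26, -38]] · [[4/5, 3/10], [-3/5, -1/10]] = [[3, 4], [2, -1], [2, -4]].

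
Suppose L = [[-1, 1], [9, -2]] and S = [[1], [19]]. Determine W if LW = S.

Since L multiplies W on the left, W = L⁻¹S.
det L = -7, so L⁻¹ = [[2/7, 1/7], [9/7, 1/7]].
W = L⁻¹S = [[2/7, 1/7], [9/7, 1/7]] · [[1], [19]] = [[3], [4]].

W = [[3], [4]]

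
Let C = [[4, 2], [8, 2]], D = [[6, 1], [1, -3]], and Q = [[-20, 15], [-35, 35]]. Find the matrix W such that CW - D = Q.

W = [[-5, 4], [3, 0]]

CW = Q + D = [[-14, 16], [-34, 32]].
C is on the left of W, so left-multiply by C⁻¹: W = C⁻¹(Q + D).
det C = -8; the adjugate gives C⁻¹ = [[-1/4, 1/4], [1, -1/2]].
W = C⁻¹(Q + D) = [[-5, 4], [3, 0]].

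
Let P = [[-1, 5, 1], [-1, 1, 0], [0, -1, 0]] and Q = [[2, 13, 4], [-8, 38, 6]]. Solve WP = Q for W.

W = [[4, -6, 1], [6, 2, -6]]

P is on the right of W, so right-multiply by P⁻¹: W = QP⁻¹.
P has determinant 1; P⁻¹ = [[0, -1, -1], [0, 0, -1], [1, -1, 4]].
W = QP⁻¹ = [[2, 13, 4], [-8, 38, 6]] · [[0, -1, -1], [0, 0, -1], [1, -1, 4]] = [[4, -6, 1], [6, 2, -6]].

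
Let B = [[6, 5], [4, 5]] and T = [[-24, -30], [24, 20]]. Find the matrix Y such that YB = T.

Y = [[0, -6], [4, 0]]

Right-multiplying both sides by B⁻¹ gives Y = TB⁻¹.
det B = 10; the adjugate gives B⁻¹ = [[1/2, -1/2], [-2/5, 3/5]].
Y = TB⁻¹ = [[-24, -30], [24, 20]] · [[1/2, -1/2], [-2/5, 3/5]] = [[0, -6], [4, 0]].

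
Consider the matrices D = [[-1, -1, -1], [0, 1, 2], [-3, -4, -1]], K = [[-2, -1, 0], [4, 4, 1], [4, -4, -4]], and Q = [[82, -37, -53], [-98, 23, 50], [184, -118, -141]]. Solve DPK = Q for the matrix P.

P = [[2, 0, -5], [1, 0, -4], [4, -3, -5]]

Isolating P: multiply by D⁻¹ from the left and K⁻¹ from the right, so P = D⁻¹QK⁻¹.
det D = -4; the adjugate gives D⁻¹ = [[-7/4, -3/4, 1/4], [3/2, 1/2, -1/2], [-3/4, 1/4, 1/4]].
det K = 4; the adjugate gives K⁻¹ = [[-3, -1, -1/4], [5, 2, 1/2], [-8, -3, -1]].
D⁻¹Q = [[-24, 18, 20], [-18, 15, 16], [-40, 4, 17]].
P = (D⁻¹Q)K⁻¹ = [[2, 0, -5], [1, 0, -4], [4, -3, -5]].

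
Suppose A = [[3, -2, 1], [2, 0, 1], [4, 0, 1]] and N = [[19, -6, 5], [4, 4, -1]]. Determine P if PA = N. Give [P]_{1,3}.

3

Since A sits to the right of P, P = NA⁻¹.
A has determinant -4; A⁻¹ = [[0, -1/2, 1/2], [-1/2, 1/4, 1/4], [0, 2, -1]].
P = NA⁻¹ = [[19, -6, 5], [4, 4, -1]] · [[0, -1/2, 1/2], [-1/2, 1/4, 1/4], [0, 2, -1]] = [[3, -1, 3], [-2, -3, 4]].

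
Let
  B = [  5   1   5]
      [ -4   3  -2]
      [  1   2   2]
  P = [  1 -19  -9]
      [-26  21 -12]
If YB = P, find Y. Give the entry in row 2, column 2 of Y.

5

Right-multiplying both sides by B⁻¹ gives Y = PB⁻¹.
det B = 1, so B⁻¹ = [[10, 8, -17], [6, 5, -10], [-11, -9, 19]].
Y = PB⁻¹ = [[1, -19, -9], [-26, 21, -12]] · [[10, 8, -17], [6, 5, -10], [-11, -9, 19]] = [[-5, -6, 2], [-2, 5, 4]].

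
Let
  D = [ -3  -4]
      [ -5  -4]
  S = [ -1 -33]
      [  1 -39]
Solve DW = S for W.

Left-multiplying both sides by D⁻¹ gives W = D⁻¹S.
det D = -8, so D⁻¹ = [[1/2, -1/2], [-5/8, 3/8]].
W = D⁻¹S = [[1/2, -1/2], [-5/8, 3/8]] · [[-1, -33], [1, -39]] = [[-1, 3], [1, 6]].

W = [[-1, 3], [1, 6]]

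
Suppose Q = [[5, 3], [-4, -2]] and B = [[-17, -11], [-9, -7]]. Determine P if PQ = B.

P = [[-5, -2], [-5, -4]]

Q is on the right of P, so right-multiply by Q⁻¹: P = BQ⁻¹.
Q has determinant 2; Q⁻¹ = [[-1, -3/2], [2, 5/2]].
P = BQ⁻¹ = [[-17, -11], [-9, -7]] · [[-1, -3/2], [2, 5/2]] = [[-5, -2], [-5, -4]].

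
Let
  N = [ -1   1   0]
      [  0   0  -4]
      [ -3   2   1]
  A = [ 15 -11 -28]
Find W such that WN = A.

Since N sits to the right of W, W = AN⁻¹.
N has determinant 4; N⁻¹ = [[2, -1/4, -1], [3, -1/4, -1], [0, -1/4, 0]].
W = AN⁻¹ = [[15, -11, -28]] · [[2, -1/4, -1], [3, -1/4, -1], [0, -1/4, 0]] = [[-3, 6, -4]].

W = [[-3, 6, -4]]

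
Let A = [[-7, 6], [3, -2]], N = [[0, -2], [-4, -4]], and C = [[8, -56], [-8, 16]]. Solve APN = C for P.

P = A⁻¹CN⁻¹ (apply A⁻¹ on the left and N⁻¹ on the right).
A has determinant -4; A⁻¹ = [[1/2, 3/2], [3/4, 7/4]].
det N = -8, so N⁻¹ = [[1/2, -1/4], [-1/2, 0]].
A⁻¹C = [[-8, -4], [-8, -14]].
P = (A⁻¹C)N⁻¹ = [[-2, 2], [3, 2]].

P = [[-2, 2], [3, 2]]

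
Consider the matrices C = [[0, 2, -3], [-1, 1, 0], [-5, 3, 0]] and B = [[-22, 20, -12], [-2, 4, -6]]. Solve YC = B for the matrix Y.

Y = [[4, -3, 5], [2, -3, 1]]

C is on the right of Y, so right-multiply by C⁻¹: Y = BC⁻¹.
C has determinant -6; C⁻¹ = [[0, 3/2, -1/2], [0, 5/2, -1/2], [-1/3, 5/3, -1/3]].
Y = BC⁻¹ = [[-22, 20, -12], [-2, 4, -6]] · [[0, 3/2, -1/2], [0, 5/2, -1/2], [-1/3, 5/3, -1/3]] = [[4, -3, 5], [2, -3, 1]].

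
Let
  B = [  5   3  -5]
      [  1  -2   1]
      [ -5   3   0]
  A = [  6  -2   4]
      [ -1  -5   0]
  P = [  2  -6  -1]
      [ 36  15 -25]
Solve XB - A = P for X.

XB = P + A = [[8, -8, 3], [35, 10, -25]].
Since B sits to the right of X, X = (P + A)B⁻¹.
B has determinant 5; B⁻¹ = [[-3/5, -3, -7/5], [-1, -5, -2], [-7/5, -6, -13/5]].
X = (P + A)B⁻¹ = [[-1, -2, -3], [4, -5, -4]].

X = [[-1, -2, -3], [4, -5, -4]]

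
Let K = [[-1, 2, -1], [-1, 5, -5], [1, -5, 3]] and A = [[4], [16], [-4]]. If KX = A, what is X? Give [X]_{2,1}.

Since K multiplies X on the left, X = K⁻¹A.
det K = 6; the adjugate gives K⁻¹ = [[-5/3, -1/6, -5/6], [-1/3, -1/3, -2/3], [0, -1/2, -1/2]].
X = K⁻¹A = [[-5/3, -1/6, -5/6], [-1/3, -1/3, -2/3], [0, -1/2, -1/2]] · [[4], [16], [-4]] = [[-6], [-4], [-6]].

-4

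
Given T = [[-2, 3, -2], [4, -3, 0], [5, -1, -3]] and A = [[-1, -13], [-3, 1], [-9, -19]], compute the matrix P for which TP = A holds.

Left-multiplying both sides by T⁻¹ gives P = T⁻¹A.
det T = -4; the adjugate gives T⁻¹ = [[-9/4, -11/4, 3/2], [-3, -4, 2], [-11/4, -13/4, 3/2]].
P = T⁻¹A = [[-9/4, -11/4, 3/2], [-3, -4, 2], [-11/4, -13/4, 3/2]] · [[-1, -13], [-3, 1], [-9, -19]] = [[-3, -2], [-3, -3], [-1, 4]].

P = [[-3, -2], [-3, -3], [-1, 4]]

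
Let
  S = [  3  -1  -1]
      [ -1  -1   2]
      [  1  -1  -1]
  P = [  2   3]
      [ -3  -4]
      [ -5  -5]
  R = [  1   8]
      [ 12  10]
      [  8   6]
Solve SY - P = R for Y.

SY = R + P = [[3, 11], [9, 6], [3, 1]].
S is on the left of Y, so left-multiply by S⁻¹: Y = S⁻¹(R + P).
S has determinant 6; S⁻¹ = [[1/2, 0, -1/2], [1/6, -1/3, -5/6], [1/3, 1/3, -2/3]].
Y = S⁻¹(R + P) = [[0, 5], [-5, -1], [2, 5]].

Y = [[0, 5], [-5, -1], [2, 5]]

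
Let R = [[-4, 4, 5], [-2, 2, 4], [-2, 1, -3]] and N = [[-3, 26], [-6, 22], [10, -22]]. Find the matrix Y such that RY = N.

R is on the left of Y, so left-multiply by R⁻¹: Y = R⁻¹N.
det R = -6, so R⁻¹ = [[5/3, -17/6, -1], [7/3, -11/3, -1], [-1/3, 2/3, 0]].
Y = R⁻¹N = [[5/3, -17/6, -1], [7/3, -11/3, -1], [-1/3, 2/3, 0]] · [[-3, 26], [-6, 22], [10, -22]] = [[2, 3], [5, 2], [-3, 6]].

Y = [[2, 3], [5, 2], [-3, 6]]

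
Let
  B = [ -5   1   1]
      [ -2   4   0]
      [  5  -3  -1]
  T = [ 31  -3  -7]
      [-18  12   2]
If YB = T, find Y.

Y = [[-5, 2, 2], [5, 4, 3]]

Since B sits to the right of Y, Y = TB⁻¹.
det B = 4; the adjugate gives B⁻¹ = [[-1, -1/2, -1], [-1/2, 0, -1/2], [-7/2, -5/2, -9/2]].
Y = TB⁻¹ = [[31, -3, -7], [-18, 12, 2]] · [[-1, -1/2, -1], [-1/2, 0, -1/2], [-7/2, -5/2, -9/2]] = [[-5, 2, 2], [5, 4, 3]].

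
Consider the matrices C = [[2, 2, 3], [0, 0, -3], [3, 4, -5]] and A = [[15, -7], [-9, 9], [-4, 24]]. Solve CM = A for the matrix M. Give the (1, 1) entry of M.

Since C multiplies M on the left, M = C⁻¹A.
det C = 6; the adjugate gives C⁻¹ = [[2, 11/3, -1], [-3/2, -19/6, 1], [0, -1/3, 0]].
M = C⁻¹A = [[2, 11/3, -1], [-3/2, -19/6, 1], [0, -1/3, 0]] · [[15, -7], [-9, 9], [-4, 24]] = [[1, -5], [2, 6], [3, -3]].

1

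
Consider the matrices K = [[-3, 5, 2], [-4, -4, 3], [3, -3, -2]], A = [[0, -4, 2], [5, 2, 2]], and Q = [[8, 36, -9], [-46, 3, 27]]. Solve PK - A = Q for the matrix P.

P = [[0, -5, -4], [2, 5, -5]]

PK = Q + A = [[8, 32, -7], [-41, 5, 29]].
K is on the right of P, so right-multiply by K⁻¹: P = (Q + A)K⁻¹.
det K = 2; the adjugate gives K⁻¹ = [[17/2, 2, 23/2], [1/2, 0, 1/2], [12, 3, 16]].
P = (Q + A)K⁻¹ = [[0, -5, -4], [2, 5, -5]].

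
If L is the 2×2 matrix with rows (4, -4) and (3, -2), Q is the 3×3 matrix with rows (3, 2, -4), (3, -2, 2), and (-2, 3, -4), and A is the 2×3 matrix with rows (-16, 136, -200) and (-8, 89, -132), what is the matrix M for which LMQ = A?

M = [[4, -2, 3], [-3, 5, 1]]

M = L⁻¹AQ⁻¹ (apply L⁻¹ on the left and Q⁻¹ on the right).
L has determinant 4; L⁻¹ = [[-1/2, 1], [-3/4, 1]].
det Q = 2, so Q⁻¹ = [[1, -2, -2], [4, -10, -9], [5/2, -13/2, -6]].
L⁻¹A = [[0, 21, -32], [4, -13, 18]].
M = (L⁻¹A)Q⁻¹ = [[4, -2, 3], [-3, 5, 1]].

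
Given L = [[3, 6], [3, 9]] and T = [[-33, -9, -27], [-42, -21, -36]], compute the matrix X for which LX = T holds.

X = [[-5, 5, -3], [-3, -4, -3]]

Since L multiplies X on the left, X = L⁻¹T.
det L = 9; the adjugate gives L⁻¹ = [[1, -2/3], [-1/3, 1/3]].
X = L⁻¹T = [[1, -2/3], [-1/3, 1/3]] · [[-33, -9, -27], [-42, -21, -36]] = [[-5, 5, -3], [-3, -4, -3]].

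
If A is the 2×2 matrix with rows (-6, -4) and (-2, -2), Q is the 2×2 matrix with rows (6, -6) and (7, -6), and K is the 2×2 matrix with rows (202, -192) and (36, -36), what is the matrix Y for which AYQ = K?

Y = [[-5, -5], [2, 5]]

Left-multiply by A⁻¹ and right-multiply by Q⁻¹: Y = A⁻¹KQ⁻¹.
A has determinant 4; A⁻¹ = [[-1/2, 1], [1/2, -3/2]].
det Q = 6; the adjugate gives Q⁻¹ = [[-1, 1], [-7/6, 1]].
A⁻¹K = [[-65, 60], [47, -42]].
Y = (A⁻¹K)Q⁻¹ = [[-5, -5], [2, 5]].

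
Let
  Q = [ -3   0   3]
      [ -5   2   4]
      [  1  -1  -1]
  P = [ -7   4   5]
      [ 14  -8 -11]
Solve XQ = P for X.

X = [[-1, 2, 0], [1, -3, 2]]

Q is on the right of X, so right-multiply by Q⁻¹: X = PQ⁻¹.
Q has determinant 3; Q⁻¹ = [[2/3, -1, -2], [-1/3, 0, -1], [1, -1, -2]].
X = PQ⁻¹ = [[-7, 4, 5], [14, -8, -11]] · [[2/3, -1, -2], [-1/3, 0, -1], [1, -1, -2]] = [[-1, 2, 0], [1, -3, 2]].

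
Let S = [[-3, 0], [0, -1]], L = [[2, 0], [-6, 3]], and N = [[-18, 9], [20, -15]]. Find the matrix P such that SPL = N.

Isolating P: multiply by S⁻¹ from the left and L⁻¹ from the right, so P = S⁻¹NL⁻¹.
S has determinant 3; S⁻¹ = [[-1/3, 0], [0, -1]].
L has determinant 6; L⁻¹ = [[1/2, 0], [1, 1/3]].
S⁻¹N = [[6, -3], [-20, 15]].
P = (S⁻¹N)L⁻¹ = [[0, -1], [5, 5]].

P = [[0, -1], [5, 5]]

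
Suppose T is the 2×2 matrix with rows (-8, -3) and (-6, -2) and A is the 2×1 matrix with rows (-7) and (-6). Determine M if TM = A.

Left-multiplying both sides by T⁻¹ gives M = T⁻¹A.
det T = -2; the adjugate gives T⁻¹ = [[1, -3/2], [-3, 4]].
M = T⁻¹A = [[1, -3/2], [-3, 4]] · [[-7], [-6]] = [[2], [-3]].

M = [[2], [-3]]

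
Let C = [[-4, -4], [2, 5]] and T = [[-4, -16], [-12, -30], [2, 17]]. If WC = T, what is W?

W = [[-1, -4], [0, -6], [2, 5]]

Since C sits to the right of W, W = TC⁻¹.
det C = -12; the adjugate gives C⁻¹ = [[-5/12, -1/3], [1/6, 1/3]].
W = TC⁻¹ = [[-4, -16], [-12, -30], [2, 17]] · [[-5/12, -1/3], [1/6, 1/3]] = [[-1, -4], [0, -6], [2, 5]].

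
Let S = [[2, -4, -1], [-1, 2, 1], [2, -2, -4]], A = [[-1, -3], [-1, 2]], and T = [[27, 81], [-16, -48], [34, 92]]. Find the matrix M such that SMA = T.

Isolating M: multiply by S⁻¹ from the left and A⁻¹ from the right, so M = S⁻¹TA⁻¹.
det S = -2; the adjugate gives S⁻¹ = [[3, 7, 1], [1, 3, 1/2], [1, 2, 0]].
det A = -5; the adjugate gives A⁻¹ = [[-2/5, -3/5], [-1/5, 1/5]].
S⁻¹T = [[3, -1], [-4, -17], [-5, -15]].
M = (S⁻¹T)A⁻¹ = [[-1, -2], [5, -1], [5, 0]].

M = [[-1, -2], [5, -1], [5, 0]]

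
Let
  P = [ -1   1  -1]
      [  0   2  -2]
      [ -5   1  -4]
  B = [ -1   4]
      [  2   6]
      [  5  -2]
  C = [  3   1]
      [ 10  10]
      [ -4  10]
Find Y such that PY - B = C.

Y = [[4, 3], [1, 3], [-5, -5]]

PY = C + B = [[2, 5], [12, 16], [1, 8]].
Left-multiplying both sides by P⁻¹ gives Y = P⁻¹(C + B).
P has determinant 6; P⁻¹ = [[-1, 1/2, 0], [5/3, -1/6, -1/3], [5/3, -2/3, -1/3]].
Y = P⁻¹(C + B) = [[4, 3], [1, 3], [-5, -5]].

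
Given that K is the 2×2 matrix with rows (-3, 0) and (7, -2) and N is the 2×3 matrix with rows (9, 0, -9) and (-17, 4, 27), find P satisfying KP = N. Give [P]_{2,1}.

-2

Left-multiplying both sides by K⁻¹ gives P = K⁻¹N.
K has determinant 6; K⁻¹ = [[-1/3, 0], [-7/6, -1/2]].
P = K⁻¹N = [[-1/3, 0], [-7/6, -1/2]] · [[9, 0, -9], [-17, 4, 27]] = [[-3, 0, 3], [-2, -2, -3]].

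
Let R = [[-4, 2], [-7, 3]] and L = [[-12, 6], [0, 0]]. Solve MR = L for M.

R is on the right of M, so right-multiply by R⁻¹: M = LR⁻¹.
det R = 2; the adjugate gives R⁻¹ = [[3/2, -1], [7/2, -2]].
M = LR⁻¹ = [[-12, 6], [0, 0]] · [[3/2, -1], [7/2, -2]] = [[3, 0], [0, 0]].

M = [[3, 0], [0, 0]]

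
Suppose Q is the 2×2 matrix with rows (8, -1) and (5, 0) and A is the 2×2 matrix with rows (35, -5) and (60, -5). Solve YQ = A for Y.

Y = [[5, -1], [5, 4]]

Since Q sits to the right of Y, Y = AQ⁻¹.
Q has determinant 5; Q⁻¹ = [[0, 1/5], [-1, 8/5]].
Y = AQ⁻¹ = [[35, -5], [60, -5]] · [[0, 1/5], [-1, 8/5]] = [[5, -1], [5, 4]].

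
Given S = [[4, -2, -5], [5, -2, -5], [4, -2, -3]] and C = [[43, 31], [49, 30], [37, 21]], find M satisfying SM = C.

Since S multiplies M on the left, M = S⁻¹C.
det S = 4, so S⁻¹ = [[-1, 1, 0], [-5/4, 2, -5/4], [-1/2, 0, 1/2]].
M = S⁻¹C = [[-1, 1, 0], [-5/4, 2, -5/4], [-1/2, 0, 1/2]] · [[43, 31], [49, 30], [37, 21]] = [[6, -1], [-2, -5], [-3, -5]].

M = [[6, -1], [-2, -5], [-3, -5]]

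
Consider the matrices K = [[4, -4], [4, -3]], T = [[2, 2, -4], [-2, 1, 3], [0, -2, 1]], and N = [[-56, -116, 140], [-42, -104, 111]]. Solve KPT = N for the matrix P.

P = K⁻¹NT⁻¹ (apply K⁻¹ on the left and T⁻¹ on the right).
det K = 4, so K⁻¹ = [[-3/4, 1], [-1, 1]].
det T = 2; the adjugate gives T⁻¹ = [[7/2, 3, 5], [1, 1, 1], [2, 2, 3]].
K⁻¹N = [[0, -17, 6], [14, 12, -29]].
P = (K⁻¹N)T⁻¹ = [[-5, -5, 1], [3, -4, -5]].

P = [[-5, -5, 1], [3, -4, -5]]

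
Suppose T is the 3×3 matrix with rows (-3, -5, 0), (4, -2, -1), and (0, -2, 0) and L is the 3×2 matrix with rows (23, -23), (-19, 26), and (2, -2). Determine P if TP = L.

T is on the left of P, so left-multiply by T⁻¹: P = T⁻¹L.
det T = 6; the adjugate gives T⁻¹ = [[-1/3, 0, 5/6], [0, 0, -1/2], [-4/3, -1, 13/3]].
P = T⁻¹L = [[-1/3, 0, 5/6], [0, 0, -1/2], [-4/3, -1, 13/3]] · [[23, -23], [-19, 26], [2, -2]] = [[-6, 6], [-1, 1], [-3, -4]].

P = [[-6, 6], [-1, 1], [-3, -4]]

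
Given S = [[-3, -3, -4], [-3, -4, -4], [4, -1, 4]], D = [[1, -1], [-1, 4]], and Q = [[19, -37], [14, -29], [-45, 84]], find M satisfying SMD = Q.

Left-multiply by S⁻¹ and right-multiply by D⁻¹: M = S⁻¹QD⁻¹.
det S = -4, so S⁻¹ = [[5, -4, 1], [1, -1, 0], [-19/4, 15/4, -3/4]].
det D = 3; the adjugate gives D⁻¹ = [[4/3, 1/3], [1/3, 1/3]].
S⁻¹Q = [[-6, 15], [5, -8], [-4, 4]].
M = (S⁻¹Q)D⁻¹ = [[-3, 3], [4, -1], [-4, 0]].

M = [[-3, 3], [4, -1], [-4, 0]]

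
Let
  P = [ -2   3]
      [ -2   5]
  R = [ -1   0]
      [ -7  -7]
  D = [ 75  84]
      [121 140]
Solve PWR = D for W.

Left-multiply by P⁻¹ and right-multiply by R⁻¹: W = P⁻¹DR⁻¹.
det P = -4; the adjugate gives P⁻¹ = [[-5/4, 3/4], [-1/2, 1/2]].
det R = 7, so R⁻¹ = [[-1, 0], [1, -1/7]].
P⁻¹D = [[-3, 0], [23, 28]].
W = (P⁻¹D)R⁻¹ = [[3, 0], [5, -4]].

W = [[3, 0], [5, -4]]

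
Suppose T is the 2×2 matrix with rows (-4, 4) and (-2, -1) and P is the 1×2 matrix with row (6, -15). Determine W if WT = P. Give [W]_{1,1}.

-3

T is on the right of W, so right-multiply by T⁻¹: W = PT⁻¹.
det T = 12, so T⁻¹ = [[-1/12, -1/3], [1/6, -1/3]].
W = PT⁻¹ = [[6, -15]] · [[-1/12, -1/3], [1/6, -1/3]] = [[-3, 3]].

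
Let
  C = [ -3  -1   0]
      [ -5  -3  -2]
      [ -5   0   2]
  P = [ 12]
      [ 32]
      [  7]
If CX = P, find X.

X = [[-3], [-3], [-4]]

Left-multiplying both sides by C⁻¹ gives X = C⁻¹P.
C has determinant -2; C⁻¹ = [[3, -1, -1], [-10, 3, 3], [15/2, -5/2, -2]].
X = C⁻¹P = [[3, -1, -1], [-10, 3, 3], [15/2, -5/2, -2]] · [[12], [32], [7]] = [[-3], [-3], [-4]].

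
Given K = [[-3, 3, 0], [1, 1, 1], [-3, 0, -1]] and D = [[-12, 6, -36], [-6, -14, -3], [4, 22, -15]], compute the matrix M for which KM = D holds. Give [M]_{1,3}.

Since K multiplies M on the left, M = K⁻¹D.
K has determinant -3; K⁻¹ = [[1/3, -1, -1], [2/3, -1, -1], [-1, 3, 2]].
M = K⁻¹D = [[1/3, -1, -1], [2/3, -1, -1], [-1, 3, 2]] · [[-12, 6, -36], [-6, -14, -3], [4, 22, -15]] = [[-2, -6, 6], [-6, -4, -6], [2, -4, -3]].

6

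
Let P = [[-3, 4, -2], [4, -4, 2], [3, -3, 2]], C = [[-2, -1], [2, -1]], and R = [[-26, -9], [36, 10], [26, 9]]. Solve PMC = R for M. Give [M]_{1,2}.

Left-multiply by P⁻¹ and right-multiply by C⁻¹: M = P⁻¹RC⁻¹.
det P = -2, so P⁻¹ = [[1, 1, 0], [1, 0, 1], [0, -3/2, 2]].
C has determinant 4; C⁻¹ = [[-1/4, 1/4], [-1/2, -1/2]].
P⁻¹R = [[10, 1], [0, 0], [-2, 3]].
M = (P⁻¹R)C⁻¹ = [[-3, 2], [0, 0], [-1, -2]].

2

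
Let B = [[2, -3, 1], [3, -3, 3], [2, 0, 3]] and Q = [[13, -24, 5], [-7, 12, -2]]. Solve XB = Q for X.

Since B sits to the right of X, X = QB⁻¹.
det B = -3, so B⁻¹ = [[3, -3, 2], [1, -4/3, 1], [-2, 2, -1]].
X = QB⁻¹ = [[13, -24, 5], [-7, 12, -2]] · [[3, -3, 2], [1, -4/3, 1], [-2, 2, -1]] = [[5, 3, -3], [-5, 1, 0]].

X = [[5, 3, -3], [-5, 1, 0]]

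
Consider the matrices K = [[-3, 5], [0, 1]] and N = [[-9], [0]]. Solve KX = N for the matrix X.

Since K multiplies X on the left, X = K⁻¹N.
det K = -3, so K⁻¹ = [[-1/3, 5/3], [0, 1]].
X = K⁻¹N = [[-1/3, 5/3], [0, 1]] · [[-9], [0]] = [[3], [0]].

X = [[3], [0]]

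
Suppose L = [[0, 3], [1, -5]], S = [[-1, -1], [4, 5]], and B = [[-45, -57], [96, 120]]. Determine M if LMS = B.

M = L⁻¹BS⁻¹ (apply L⁻¹ on the left and S⁻¹ on the right).
L has determinant -3; L⁻¹ = [[5/3, 1], [1/3, 0]].
S has determinant -1; S⁻¹ = [[-5, -1], [4, 1]].
L⁻¹B = [[21, 25], [-15, -19]].
M = (L⁻¹B)S⁻¹ = [[-5, 4], [-1, -4]].

M = [[-5, 4], [-1, -4]]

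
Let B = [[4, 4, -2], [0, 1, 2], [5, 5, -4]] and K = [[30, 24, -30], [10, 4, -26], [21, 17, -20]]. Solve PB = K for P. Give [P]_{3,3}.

Right-multiplying both sides by B⁻¹ gives P = KB⁻¹.
det B = -6; the adjugate gives B⁻¹ = [[7/3, -1, -5/3], [-5/3, 1, 4/3], [5/6, 0, -2/3]].
P = KB⁻¹ = [[30, 24, -30], [10, 4, -26], [21, 17, -20]] · [[7/3, -1, -5/3], [-5/3, 1, 4/3], [5/6, 0, -2/3]] = [[5, -6, 2], [-5, -6, 6], [4, -4, 1]].

1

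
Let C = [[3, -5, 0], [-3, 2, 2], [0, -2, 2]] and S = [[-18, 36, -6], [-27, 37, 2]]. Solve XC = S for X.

Right-multiplying both sides by C⁻¹ gives X = SC⁻¹.
C has determinant -6; C⁻¹ = [[-4/3, -5/3, 5/3], [-1, -1, 1], [-1, -1, 3/2]].
X = SC⁻¹ = [[-18, 36, -6], [-27, 37, 2]] · [[-4/3, -5/3, 5/3], [-1, -1, 1], [-1, -1, 3/2]] = [[-6, 0, -3], [-3, 6, -5]].

X = [[-6, 0, -3], [-3, 6, -5]]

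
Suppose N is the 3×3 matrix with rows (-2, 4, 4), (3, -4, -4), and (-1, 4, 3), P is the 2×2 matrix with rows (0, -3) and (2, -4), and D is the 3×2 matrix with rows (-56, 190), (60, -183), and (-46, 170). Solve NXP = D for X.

Left-multiply by N⁻¹ and right-multiply by P⁻¹: X = N⁻¹DP⁻¹.
N has determinant 4; N⁻¹ = [[1, 1, 0], [-5/4, -1/2, 1], [2, 1, -1]].
P has determinant 6; P⁻¹ = [[-2/3, 1/2], [-1/3, 0]].
N⁻¹D = [[4, 7], [-6, 24], [-6, 27]].
X = (N⁻¹D)P⁻¹ = [[-5, 2], [-4, -3], [-5, -3]].

X = [[-5, 2], [-4, -3], [-5, -3]]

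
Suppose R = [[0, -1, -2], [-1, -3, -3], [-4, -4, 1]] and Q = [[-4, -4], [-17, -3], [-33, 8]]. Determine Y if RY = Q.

Since R multiplies Y on the left, Y = R⁻¹Q.
det R = 3, so R⁻¹ = [[-5, 3, -1], [13/3, -8/3, 2/3], [-8/3, 4/3, -1/3]].
Y = R⁻¹Q = [[-5, 3, -1], [13/3, -8/3, 2/3], [-8/3, 4/3, -1/3]] · [[-4, -4], [-17, -3], [-33, 8]] = [[2, 3], [6, -4], [-1, 4]].

Y = [[2, 3], [6, -4], [-1, 4]]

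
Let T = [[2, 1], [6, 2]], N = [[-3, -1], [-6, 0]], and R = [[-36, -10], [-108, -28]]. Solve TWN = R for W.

W = [[4, 1], [2, -1]]

Left-multiply by T⁻¹ and right-multiply by N⁻¹: W = T⁻¹RN⁻¹.
det T = -2; the adjugate gives T⁻¹ = [[-1, 1/2], [3, -1]].
det N = -6, so N⁻¹ = [[0, -1/6], [-1, 1/2]].
T⁻¹R = [[-18, -4], [0, -2]].
W = (T⁻¹R)N⁻¹ = [[4, 1], [2, -1]].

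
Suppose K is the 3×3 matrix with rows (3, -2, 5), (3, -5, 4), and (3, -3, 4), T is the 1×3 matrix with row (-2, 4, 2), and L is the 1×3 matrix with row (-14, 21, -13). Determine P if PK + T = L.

P = [[1, -2, -3]]

PK = L − T = [[-12, 17, -15]].
Since K sits to the right of P, P = (L − T)K⁻¹.
K has determinant 6; K⁻¹ = [[-4/3, -7/6, 17/6], [0, -1/2, 1/2], [1, 1/2, -3/2]].
P = (L − T)K⁻¹ = [[1, -2, -3]].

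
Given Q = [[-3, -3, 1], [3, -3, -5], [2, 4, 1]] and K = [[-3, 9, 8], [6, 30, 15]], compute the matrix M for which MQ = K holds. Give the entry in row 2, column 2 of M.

-3

Right-multiplying both sides by Q⁻¹ gives M = KQ⁻¹.
det Q = 6; the adjugate gives Q⁻¹ = [[17/6, 7/6, 3], [-13/6, -5/6, -2], [3, 1, 3]].
M = KQ⁻¹ = [[-3, 9, 8], [6, 30, 15]] · [[17/6, 7/6, 3], [-13/6, -5/6, -2], [3, 1, 3]] = [[-4, -3, -3], [-3, -3, 3]].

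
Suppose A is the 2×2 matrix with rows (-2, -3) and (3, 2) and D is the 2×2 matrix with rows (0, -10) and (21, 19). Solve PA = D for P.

P = [[6, 4], [-3, 5]]

Since A sits to the right of P, P = DA⁻¹.
det A = 5; the adjugate gives A⁻¹ = [[2/5, 3/5], [-3/5, -2/5]].
P = DA⁻¹ = [[0, -10], [21, 19]] · [[2/5, 3/5], [-3/5, -2/5]] = [[6, 4], [-3, 5]].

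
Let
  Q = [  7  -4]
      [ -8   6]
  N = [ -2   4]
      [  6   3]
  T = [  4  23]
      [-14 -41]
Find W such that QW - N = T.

QW = T + N = [[2, 27], [-8, -38]].
Q is on the left of W, so left-multiply by Q⁻¹: W = Q⁻¹(T + N).
det Q = 10, so Q⁻¹ = [[3/5, 2/5], [4/5, 7/10]].
W = Q⁻¹(T + N) = [[-2, 1], [-4, -5]].

W = [[-2, 1], [-4, -5]]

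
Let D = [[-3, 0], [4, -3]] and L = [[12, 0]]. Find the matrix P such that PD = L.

D is on the right of P, so right-multiply by D⁻¹: P = LD⁻¹.
det D = 9; the adjugate gives D⁻¹ = [[-1/3, 0], [-4/9, -1/3]].
P = LD⁻¹ = [[12, 0]] · [[-1/3, 0], [-4/9, -1/3]] = [[-4, 0]].

P = [[-4, 0]]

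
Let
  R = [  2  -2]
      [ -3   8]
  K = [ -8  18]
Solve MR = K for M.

R is on the right of M, so right-multiply by R⁻¹: M = KR⁻¹.
R has determinant 10; R⁻¹ = [[4/5, 1/5], [3/10, 1/5]].
M = KR⁻¹ = [[-8, 18]] · [[4/5, 1/5], [3/10, 1/5]] = [[-1, 2]].

M = [[-1, 2]]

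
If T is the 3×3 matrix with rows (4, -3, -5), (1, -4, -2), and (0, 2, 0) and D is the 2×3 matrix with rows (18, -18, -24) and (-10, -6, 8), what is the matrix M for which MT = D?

Right-multiplying both sides by T⁻¹ gives M = DT⁻¹.
det T = 6, so T⁻¹ = [[2/3, -5/3, -7/3], [0, 0, 1/2], [1/3, -4/3, -13/6]].
M = DT⁻¹ = [[18, -18, -24], [-10, -6, 8]] · [[2/3, -5/3, -7/3], [0, 0, 1/2], [1/3, -4/3, -13/6]] = [[4, 2, 1], [-4, 6, 3]].

M = [[4, 2, 1], [-4, 6, 3]]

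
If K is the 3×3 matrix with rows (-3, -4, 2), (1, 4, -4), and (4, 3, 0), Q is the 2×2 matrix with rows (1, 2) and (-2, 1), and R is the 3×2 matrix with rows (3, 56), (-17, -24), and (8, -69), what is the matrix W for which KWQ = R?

W = [[-5, -2], [-2, -3], [0, -4]]

W = K⁻¹RQ⁻¹ (apply K⁻¹ on the left and Q⁻¹ on the right).
det K = 2, so K⁻¹ = [[6, 3, 4], [-8, -4, -5], [-13/2, -7/2, -4]].
det Q = 5; the adjugate gives Q⁻¹ = [[1/5, -2/5], [2/5, 1/5]].
K⁻¹R = [[-1, -12], [4, -7], [8, -4]].
W = (K⁻¹R)Q⁻¹ = [[-5, -2], [-2, -3], [0, -4]].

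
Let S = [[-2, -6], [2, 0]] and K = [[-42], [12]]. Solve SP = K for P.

Left-multiplying both sides by S⁻¹ gives P = S⁻¹K.
det S = 12, so S⁻¹ = [[0, 1/2], [-1/6, -1/6]].
P = S⁻¹K = [[0, 1/2], [-1/6, -1/6]] · [[-42], [12]] = [[6], [5]].

P = [[6], [5]]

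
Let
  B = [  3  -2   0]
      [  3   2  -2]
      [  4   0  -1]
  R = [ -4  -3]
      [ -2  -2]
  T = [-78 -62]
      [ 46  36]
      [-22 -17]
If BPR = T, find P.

P = [[2, -1], [-5, -5], [3, -5]]

Isolating P: multiply by B⁻¹ from the left and R⁻¹ from the right, so P = B⁻¹TR⁻¹.
det B = 4, so B⁻¹ = [[-1/2, -1/2, 1], [-5/4, -3/4, 3/2], [-2, -2, 3]].
det R = 2; the adjugate gives R⁻¹ = [[-1, 3/2], [1, -2]].
B⁻¹T = [[-6, -4], [30, 25], [-2, 1]].
P = (B⁻¹T)R⁻¹ = [[2, -1], [-5, -5], [3, -5]].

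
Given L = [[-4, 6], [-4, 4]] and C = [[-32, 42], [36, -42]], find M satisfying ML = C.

M = [[5, 3], [-3, -6]]

Right-multiplying both sides by L⁻¹ gives M = CL⁻¹.
det L = 8; the adjugate gives L⁻¹ = [[1/2, -3/4], [1/2, -1/2]].
M = CL⁻¹ = [[-32, 42], [36, -42]] · [[1/2, -3/4], [1/2, -1/2]] = [[5, 3], [-3, -6]].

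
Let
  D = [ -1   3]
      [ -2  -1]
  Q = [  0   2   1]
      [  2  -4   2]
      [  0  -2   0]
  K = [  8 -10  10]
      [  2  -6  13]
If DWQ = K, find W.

W = [[-5, -1, -5], [-1, 1, -2]]

Isolating W: multiply by D⁻¹ from the left and Q⁻¹ from the right, so W = D⁻¹KQ⁻¹.
det D = 7, so D⁻¹ = [[-1/7, -3/7], [2/7, -1/7]].
Q has determinant -4; Q⁻¹ = [[-1, 1/2, -2], [0, 0, -1/2], [1, 0, 1]].
D⁻¹K = [[-2, 4, -7], [2, -2, 1]].
W = (D⁻¹K)Q⁻¹ = [[-5, -1, -5], [-1, 1, -2]].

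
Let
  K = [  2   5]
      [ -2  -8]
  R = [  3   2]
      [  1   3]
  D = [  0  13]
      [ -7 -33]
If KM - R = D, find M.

M = [[-1, -5], [1, 5]]

KM = D + R = [[3, 15], [-6, -30]].
K is on the left of M, so left-multiply by K⁻¹: M = K⁻¹(D + R).
det K = -6; the adjugate gives K⁻¹ = [[4/3, 5/6], [-1/3, -1/3]].
M = K⁻¹(D + R) = [[-1, -5], [1, 5]].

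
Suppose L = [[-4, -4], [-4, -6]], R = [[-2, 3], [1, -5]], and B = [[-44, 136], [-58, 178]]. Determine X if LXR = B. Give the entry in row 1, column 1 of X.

-1

Isolating X: multiply by L⁻¹ from the left and R⁻¹ from the right, so X = L⁻¹BR⁻¹.
det L = 8, so L⁻¹ = [[-3/4, 1/2], [1/2, -1/2]].
det R = 7; the adjugate gives R⁻¹ = [[-5/7, -3/7], [-1/7, -2/7]].
L⁻¹B = [[4, -13], [7, -21]].
X = (L⁻¹B)R⁻¹ = [[-1, 2], [-2, 3]].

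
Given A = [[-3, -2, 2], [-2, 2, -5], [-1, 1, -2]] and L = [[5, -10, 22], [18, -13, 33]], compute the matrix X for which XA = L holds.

Right-multiplying both sides by A⁻¹ gives X = LA⁻¹.
det A = -5; the adjugate gives A⁻¹ = [[-1/5, 2/5, -6/5], [-1/5, -8/5, 19/5], [0, -1, 2]].
X = LA⁻¹ = [[5, -10, 22], [18, -13, 33]] · [[-1/5, 2/5, -6/5], [-1/5, -8/5, 19/5], [0, -1, 2]] = [[1, -4, 0], [-1, -5, -5]].

X = [[1, -4, 0], [-1, -5, -5]]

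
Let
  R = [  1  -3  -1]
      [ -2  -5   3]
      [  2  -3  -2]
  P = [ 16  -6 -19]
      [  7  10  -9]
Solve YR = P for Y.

Y = [[4, -3, 3], [-3, -2, 3]]

Since R sits to the right of Y, Y = PR⁻¹.
R has determinant -3; R⁻¹ = [[-19/3, 1, 14/3], [-2/3, 0, 1/3], [-16/3, 1, 11/3]].
Y = PR⁻¹ = [[16, -6, -19], [7, 10, -9]] · [[-19/3, 1, 14/3], [-2/3, 0, 1/3], [-16/3, 1, 11/3]] = [[4, -3, 3], [-3, -2, 3]].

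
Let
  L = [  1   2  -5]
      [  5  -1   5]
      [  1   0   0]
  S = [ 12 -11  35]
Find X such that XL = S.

L is on the right of X, so right-multiply by L⁻¹: X = SL⁻¹.
det L = 5; the adjugate gives L⁻¹ = [[0, 0, 1], [1, 1, -6], [1/5, 2/5, -11/5]].
X = SL⁻¹ = [[12, -11, 35]] · [[0, 0, 1], [1, 1, -6], [1/5, 2/5, -11/5]] = [[-4, 3, 1]].

X = [[-4, 3, 1]]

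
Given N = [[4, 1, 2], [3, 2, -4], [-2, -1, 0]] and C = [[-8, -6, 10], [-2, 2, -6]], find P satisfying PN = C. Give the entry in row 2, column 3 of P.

-5

N is on the right of P, so right-multiply by N⁻¹: P = CN⁻¹.
N has determinant -6; N⁻¹ = [[2/3, 1/3, 4/3], [-4/3, -2/3, -11/3], [-1/6, -1/3, -5/6]].
P = CN⁻¹ = [[-8, -6, 10], [-2, 2, -6]] · [[2/3, 1/3, 4/3], [-4/3, -2/3, -11/3], [-1/6, -1/3, -5/6]] = [[1, -2, 3], [-3, 0, -5]].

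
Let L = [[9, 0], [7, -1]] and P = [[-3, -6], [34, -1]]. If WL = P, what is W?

W = [[-5, 6], [3, 1]]

Right-multiplying both sides by L⁻¹ gives W = PL⁻¹.
L has determinant -9; L⁻¹ = [[1/9, 0], [7/9, -1]].
W = PL⁻¹ = [[-3, -6], [34, -1]] · [[1/9, 0], [7/9, -1]] = [[-5, 6], [3, 1]].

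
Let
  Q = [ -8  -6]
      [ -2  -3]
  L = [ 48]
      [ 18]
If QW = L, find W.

Q is on the left of W, so left-multiply by Q⁻¹: W = Q⁻¹L.
det Q = 12; the adjugate gives Q⁻¹ = [[-1/4, 1/2], [1/6, -2/3]].
W = Q⁻¹L = [[-1/4, 1/2], [1/6, -2/3]] · [[48], [18]] = [[-3], [-4]].

W = [[-3], [-4]]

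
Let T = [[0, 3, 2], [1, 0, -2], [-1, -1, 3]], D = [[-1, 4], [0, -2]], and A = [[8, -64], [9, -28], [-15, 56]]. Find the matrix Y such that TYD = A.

Y = [[-5, 0], [-4, 4], [2, 2]]

Y = T⁻¹AD⁻¹ (apply T⁻¹ on the left and D⁻¹ on the right).
T has determinant -5; T⁻¹ = [[2/5, 11/5, 6/5], [1/5, -2/5, -2/5], [1/5, 3/5, 3/5]].
det D = 2, so D⁻¹ = [[-1, -2], [0, -1/2]].
T⁻¹A = [[5, -20], [4, -24], [-2, 4]].
Y = (T⁻¹A)D⁻¹ = [[-5, 0], [-4, 4], [2, 2]].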